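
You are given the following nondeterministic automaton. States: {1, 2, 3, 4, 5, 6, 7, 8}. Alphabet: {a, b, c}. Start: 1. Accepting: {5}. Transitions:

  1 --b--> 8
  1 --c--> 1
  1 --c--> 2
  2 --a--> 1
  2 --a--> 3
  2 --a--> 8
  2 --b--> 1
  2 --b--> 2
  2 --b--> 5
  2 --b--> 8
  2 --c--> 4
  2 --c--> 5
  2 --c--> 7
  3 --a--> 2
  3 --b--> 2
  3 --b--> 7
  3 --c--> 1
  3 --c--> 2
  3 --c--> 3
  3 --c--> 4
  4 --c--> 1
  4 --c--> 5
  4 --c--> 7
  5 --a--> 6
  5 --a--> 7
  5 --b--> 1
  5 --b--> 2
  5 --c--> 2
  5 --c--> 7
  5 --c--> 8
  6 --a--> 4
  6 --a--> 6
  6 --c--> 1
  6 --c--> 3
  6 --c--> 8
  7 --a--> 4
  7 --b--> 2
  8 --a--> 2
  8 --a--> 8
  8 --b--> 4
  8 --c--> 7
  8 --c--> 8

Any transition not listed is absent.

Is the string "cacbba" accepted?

No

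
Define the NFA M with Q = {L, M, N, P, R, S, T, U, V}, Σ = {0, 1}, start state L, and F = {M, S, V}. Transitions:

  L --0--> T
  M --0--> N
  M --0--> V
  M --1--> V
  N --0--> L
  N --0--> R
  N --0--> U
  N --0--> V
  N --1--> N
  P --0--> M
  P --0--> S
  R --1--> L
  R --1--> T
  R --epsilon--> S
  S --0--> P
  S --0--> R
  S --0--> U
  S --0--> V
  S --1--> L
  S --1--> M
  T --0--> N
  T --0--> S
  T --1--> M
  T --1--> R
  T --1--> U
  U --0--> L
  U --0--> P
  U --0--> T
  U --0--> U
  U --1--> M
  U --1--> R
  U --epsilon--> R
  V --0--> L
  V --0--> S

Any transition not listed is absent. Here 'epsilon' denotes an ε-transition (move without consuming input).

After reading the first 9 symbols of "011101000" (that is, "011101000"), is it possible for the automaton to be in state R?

Start in {L}.
Read '0': L→{T}; now {T}.
Read '1': T→{M, R, U}; union {M, R, U}; ε-closure = {M, R, S, U}.
Read '1': M→{V}, R→{L, T}, S→{L, M}, U→{M, R}; union {L, M, R, T, V}; ε-closure = {L, M, R, S, T, V}.
Read '1': L→∅, M→{V}, R→{L, T}, S→{L, M}, T→{M, R, U}, V→∅; union {L, M, R, T, U, V}; ε-closure = {L, M, R, S, T, U, V}.
Read '0': L→{T}, M→{N, V}, R→∅, S→{P, R, U, V}, T→{N, S}, U→{L, P, T, U}, V→{L, S}; now {L, N, P, R, S, T, U, V}.
Read '1': L→∅, N→{N}, P→∅, R→{L, T}, S→{L, M}, T→{M, R, U}, U→{M, R}, V→∅; union {L, M, N, R, T, U}; ε-closure = {L, M, N, R, S, T, U}.
Read '0': L→{T}, M→{N, V}, N→{L, R, U, V}, R→∅, S→{P, R, U, V}, T→{N, S}, U→{L, P, T, U}; now {L, N, P, R, S, T, U, V}.
Read '0': L→{T}, N→{L, R, U, V}, P→{M, S}, R→∅, S→{P, R, U, V}, T→{N, S}, U→{L, P, T, U}, V→{L, S}; now {L, M, N, P, R, S, T, U, V}.
Read '0': L→{T}, M→{N, V}, N→{L, R, U, V}, P→{M, S}, R→∅, S→{P, R, U, V}, T→{N, S}, U→{L, P, T, U}, V→{L, S}; now {L, M, N, P, R, S, T, U, V}.
State R is in {L, M, N, P, R, S, T, U, V}.

Yes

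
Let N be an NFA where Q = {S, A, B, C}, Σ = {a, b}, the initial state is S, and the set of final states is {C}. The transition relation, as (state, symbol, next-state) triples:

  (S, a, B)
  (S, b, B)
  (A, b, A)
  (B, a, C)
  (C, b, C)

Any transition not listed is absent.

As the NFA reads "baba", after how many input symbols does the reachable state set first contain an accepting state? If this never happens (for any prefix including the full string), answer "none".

2

Start in {S}.
Read 'b': S→{B}; now {B}.
Read 'a': B→{C}; now {C}.
None of the earlier sets intersect F, but {C} does.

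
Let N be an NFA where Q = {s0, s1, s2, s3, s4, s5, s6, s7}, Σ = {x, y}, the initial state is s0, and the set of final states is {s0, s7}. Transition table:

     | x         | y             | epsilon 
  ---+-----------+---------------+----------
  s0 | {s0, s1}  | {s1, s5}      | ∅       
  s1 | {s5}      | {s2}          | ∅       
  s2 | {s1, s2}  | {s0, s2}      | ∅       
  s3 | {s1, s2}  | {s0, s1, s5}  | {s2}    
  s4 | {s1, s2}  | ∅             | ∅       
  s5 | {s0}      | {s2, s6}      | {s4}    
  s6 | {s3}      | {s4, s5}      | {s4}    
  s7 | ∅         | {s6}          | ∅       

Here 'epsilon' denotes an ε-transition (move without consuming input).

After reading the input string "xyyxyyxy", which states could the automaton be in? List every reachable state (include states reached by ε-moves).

Start in {s0}.
Read 'x': s0→{s0, s1}; now {s0, s1}.
Read 'y': s0→{s1, s5}, s1→{s2}; union {s1, s2, s5}; ε-closure = {s1, s2, s4, s5}.
Read 'y': s1→{s2}, s2→{s0, s2}, s4→∅, s5→{s2, s6}; union {s0, s2, s6}; ε-closure = {s0, s2, s4, s6}.
Read 'x': s0→{s0, s1}, s2→{s1, s2}, s4→{s1, s2}, s6→{s3}; now {s0, s1, s2, s3}.
Read 'y': s0→{s1, s5}, s1→{s2}, s2→{s0, s2}, s3→{s0, s1, s5}; union {s0, s1, s2, s5}; ε-closure = {s0, s1, s2, s4, s5}.
Read 'y': s0→{s1, s5}, s1→{s2}, s2→{s0, s2}, s4→∅, s5→{s2, s6}; union {s0, s1, s2, s5, s6}; ε-closure = {s0, s1, s2, s4, s5, s6}.
Read 'x': s0→{s0, s1}, s1→{s5}, s2→{s1, s2}, s4→{s1, s2}, s5→{s0}, s6→{s3}; union {s0, s1, s2, s3, s5}; ε-closure = {s0, s1, s2, s3, s4, s5}.
Read 'y': s0→{s1, s5}, s1→{s2}, s2→{s0, s2}, s3→{s0, s1, s5}, s4→∅, s5→{s2, s6}; union {s0, s1, s2, s5, s6}; ε-closure = {s0, s1, s2, s4, s5, s6}.

{s0, s1, s2, s4, s5, s6}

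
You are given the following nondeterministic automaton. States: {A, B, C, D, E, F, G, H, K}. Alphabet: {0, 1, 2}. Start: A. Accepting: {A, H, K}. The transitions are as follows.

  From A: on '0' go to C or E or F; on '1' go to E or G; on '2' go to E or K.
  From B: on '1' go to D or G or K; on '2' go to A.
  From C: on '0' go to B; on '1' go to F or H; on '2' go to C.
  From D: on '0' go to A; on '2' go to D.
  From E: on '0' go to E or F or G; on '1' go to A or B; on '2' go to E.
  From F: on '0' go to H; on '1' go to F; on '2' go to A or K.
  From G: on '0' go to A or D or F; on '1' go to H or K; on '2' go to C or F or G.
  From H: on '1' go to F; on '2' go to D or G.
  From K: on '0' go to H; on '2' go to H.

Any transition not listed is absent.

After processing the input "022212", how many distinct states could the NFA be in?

6

Start in {A}.
Read '0': {A} → {C, E, F}.
Read '2': {C, E, F} → {A, C, E, K}.
Read '2': {A, C, E, K} → {C, E, H, K}.
Read '2': {C, E, H, K} → {C, D, E, G, H}.
Read '1': {C, D, E, G, H} → {A, B, F, H, K}.
Read '2': {A, B, F, H, K} → {A, D, E, G, H, K}.
That set has 6 states.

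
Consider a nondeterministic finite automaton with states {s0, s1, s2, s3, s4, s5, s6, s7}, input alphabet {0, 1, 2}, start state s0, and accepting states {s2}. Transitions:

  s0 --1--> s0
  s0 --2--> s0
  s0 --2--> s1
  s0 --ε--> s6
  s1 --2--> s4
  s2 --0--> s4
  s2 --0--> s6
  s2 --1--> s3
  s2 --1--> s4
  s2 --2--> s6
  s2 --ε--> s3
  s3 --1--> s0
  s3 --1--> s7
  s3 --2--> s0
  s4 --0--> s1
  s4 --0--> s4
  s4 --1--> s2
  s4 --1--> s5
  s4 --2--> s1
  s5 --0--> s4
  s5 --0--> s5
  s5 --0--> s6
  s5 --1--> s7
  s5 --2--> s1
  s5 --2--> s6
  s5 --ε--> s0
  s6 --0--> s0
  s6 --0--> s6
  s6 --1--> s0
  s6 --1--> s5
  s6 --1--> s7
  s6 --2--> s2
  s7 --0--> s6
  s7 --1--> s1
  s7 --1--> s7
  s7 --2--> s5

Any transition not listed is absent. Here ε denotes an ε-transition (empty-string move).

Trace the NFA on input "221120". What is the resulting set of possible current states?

{s0, s1, s4, s5, s6}

Start: ε-closure({s0}) = {s0, s6}.
Read '2': {s0, s6} → {s0, s1, s2, s3, s6}.
Read '2': {s0, s1, s2, s3, s6} → {s0, s1, s2, s3, s4, s6}.
Read '1': {s0, s1, s2, s3, s4, s6} → {s0, s2, s3, s4, s5, s6, s7}.
Read '1': {s0, s2, s3, s4, s5, s6, s7} → {s0, s1, s2, s3, s4, s5, s6, s7}.
Read '2': {s0, s1, s2, s3, s4, s5, s6, s7} → {s0, s1, s2, s3, s4, s5, s6}.
Read '0': {s0, s1, s2, s3, s4, s5, s6} → {s0, s1, s4, s5, s6}.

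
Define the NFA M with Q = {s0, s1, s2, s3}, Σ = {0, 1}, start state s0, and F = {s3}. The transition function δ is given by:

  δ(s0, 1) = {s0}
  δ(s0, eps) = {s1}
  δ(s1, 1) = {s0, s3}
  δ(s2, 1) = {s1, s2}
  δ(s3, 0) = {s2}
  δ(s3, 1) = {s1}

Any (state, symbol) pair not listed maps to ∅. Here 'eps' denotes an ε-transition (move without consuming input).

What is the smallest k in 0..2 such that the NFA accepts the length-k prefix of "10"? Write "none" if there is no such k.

1

Start: ε-closure({s0}) = {s0, s1}.
Read '1': s0→{s0}, s1→{s0, s3}; union {s0, s3}; ε-closure = {s0, s1, s3}.
None of the earlier sets intersect F, but {s0, s1, s3} does.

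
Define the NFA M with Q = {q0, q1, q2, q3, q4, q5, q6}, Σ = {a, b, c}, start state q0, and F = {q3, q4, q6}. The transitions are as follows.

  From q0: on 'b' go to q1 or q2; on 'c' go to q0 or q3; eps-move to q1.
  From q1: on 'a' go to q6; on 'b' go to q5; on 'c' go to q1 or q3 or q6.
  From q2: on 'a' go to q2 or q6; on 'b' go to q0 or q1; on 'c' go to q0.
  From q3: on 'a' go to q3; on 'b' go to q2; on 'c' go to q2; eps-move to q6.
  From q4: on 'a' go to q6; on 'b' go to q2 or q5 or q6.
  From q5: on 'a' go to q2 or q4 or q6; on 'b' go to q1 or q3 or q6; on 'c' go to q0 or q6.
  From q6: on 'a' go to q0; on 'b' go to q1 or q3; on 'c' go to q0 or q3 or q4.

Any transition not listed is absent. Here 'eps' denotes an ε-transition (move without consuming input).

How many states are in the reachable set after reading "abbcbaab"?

Start: ε-closure({q0}) = {q0, q1}.
Read 'a': q0→∅, q1→{q6}; now {q6}.
Read 'b': q6→{q1, q3}; union {q1, q3}; ε-closure = {q1, q3, q6}.
Read 'b': q1→{q5}, q3→{q2}, q6→{q1, q3}; union {q1, q2, q3, q5}; ε-closure = {q1, q2, q3, q5, q6}.
Read 'c': q1→{q1, q3, q6}, q2→{q0}, q3→{q2}, q5→{q0, q6}, q6→{q0, q3, q4}; now {q0, q1, q2, q3, q4, q6}.
Read 'b': q0→{q1, q2}, q1→{q5}, q2→{q0, q1}, q3→{q2}, q4→{q2, q5, q6}, q6→{q1, q3}; now {q0, q1, q2, q3, q5, q6}.
Read 'a': q0→∅, q1→{q6}, q2→{q2, q6}, q3→{q3}, q5→{q2, q4, q6}, q6→{q0}; union {q0, q2, q3, q4, q6}; ε-closure = {q0, q1, q2, q3, q4, q6}.
Read 'a': q0→∅, q1→{q6}, q2→{q2, q6}, q3→{q3}, q4→{q6}, q6→{q0}; union {q0, q2, q3, q6}; ε-closure = {q0, q1, q2, q3, q6}.
Read 'b': q0→{q1, q2}, q1→{q5}, q2→{q0, q1}, q3→{q2}, q6→{q1, q3}; union {q0, q1, q2, q3, q5}; ε-closure = {q0, q1, q2, q3, q5, q6}.
That set has 6 states.

6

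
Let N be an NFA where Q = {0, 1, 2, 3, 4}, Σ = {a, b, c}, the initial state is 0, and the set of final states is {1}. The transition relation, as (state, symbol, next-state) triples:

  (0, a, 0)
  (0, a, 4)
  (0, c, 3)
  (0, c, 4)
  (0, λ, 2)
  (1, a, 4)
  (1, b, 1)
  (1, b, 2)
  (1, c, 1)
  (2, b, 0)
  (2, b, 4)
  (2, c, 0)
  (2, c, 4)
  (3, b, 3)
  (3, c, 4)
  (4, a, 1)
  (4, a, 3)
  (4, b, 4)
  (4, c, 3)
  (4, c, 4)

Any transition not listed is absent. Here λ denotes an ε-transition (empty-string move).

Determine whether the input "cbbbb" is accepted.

No

Start: ε-closure({0}) = {0, 2}.
Read 'c': 0→{3, 4}, 2→{0, 4}; union {0, 3, 4}; ε-closure = {0, 2, 3, 4}.
Read 'b': 0→∅, 2→{0, 4}, 3→{3}, 4→{4}; union {0, 3, 4}; ε-closure = {0, 2, 3, 4}.
Read 'b': 0→∅, 2→{0, 4}, 3→{3}, 4→{4}; union {0, 3, 4}; ε-closure = {0, 2, 3, 4}.
Read 'b': 0→∅, 2→{0, 4}, 3→{3}, 4→{4}; union {0, 3, 4}; ε-closure = {0, 2, 3, 4}.
Read 'b': 0→∅, 2→{0, 4}, 3→{3}, 4→{4}; union {0, 3, 4}; ε-closure = {0, 2, 3, 4}.
The final set {0, 2, 3, 4} contains no accepting state.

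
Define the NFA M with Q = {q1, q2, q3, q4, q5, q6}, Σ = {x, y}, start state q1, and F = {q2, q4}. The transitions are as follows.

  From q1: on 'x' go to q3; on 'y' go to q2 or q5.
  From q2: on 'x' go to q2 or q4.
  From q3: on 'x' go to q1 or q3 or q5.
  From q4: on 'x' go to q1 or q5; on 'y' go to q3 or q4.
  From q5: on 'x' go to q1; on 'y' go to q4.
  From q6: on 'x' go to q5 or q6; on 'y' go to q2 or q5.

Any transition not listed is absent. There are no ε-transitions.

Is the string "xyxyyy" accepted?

Start in {q1}.
Read 'x': q1→{q3}; now {q3}.
Read 'y': q3→∅; now ∅.
The set is empty and remains empty for the remaining 4 symbols.
The final set ∅ contains no accepting state.

No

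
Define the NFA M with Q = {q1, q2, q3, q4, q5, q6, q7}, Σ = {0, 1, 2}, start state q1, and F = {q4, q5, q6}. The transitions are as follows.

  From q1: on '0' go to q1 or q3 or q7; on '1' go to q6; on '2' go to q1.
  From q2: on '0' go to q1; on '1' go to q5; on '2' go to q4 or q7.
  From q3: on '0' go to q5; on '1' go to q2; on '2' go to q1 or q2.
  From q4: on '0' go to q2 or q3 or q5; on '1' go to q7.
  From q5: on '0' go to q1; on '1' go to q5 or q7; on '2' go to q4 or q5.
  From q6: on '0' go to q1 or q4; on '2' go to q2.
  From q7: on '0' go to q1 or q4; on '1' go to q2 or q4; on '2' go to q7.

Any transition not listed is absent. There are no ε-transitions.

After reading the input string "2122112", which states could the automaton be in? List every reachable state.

Start in {q1}.
Read '2': q1→{q1}; now {q1}.
Read '1': q1→{q6}; now {q6}.
Read '2': q6→{q2}; now {q2}.
Read '2': q2→{q4, q7}; now {q4, q7}.
Read '1': q4→{q7}, q7→{q2, q4}; now {q2, q4, q7}.
Read '1': q2→{q5}, q4→{q7}, q7→{q2, q4}; now {q2, q4, q5, q7}.
Read '2': q2→{q4, q7}, q4→∅, q5→{q4, q5}, q7→{q7}; now {q4, q5, q7}.

{q4, q5, q7}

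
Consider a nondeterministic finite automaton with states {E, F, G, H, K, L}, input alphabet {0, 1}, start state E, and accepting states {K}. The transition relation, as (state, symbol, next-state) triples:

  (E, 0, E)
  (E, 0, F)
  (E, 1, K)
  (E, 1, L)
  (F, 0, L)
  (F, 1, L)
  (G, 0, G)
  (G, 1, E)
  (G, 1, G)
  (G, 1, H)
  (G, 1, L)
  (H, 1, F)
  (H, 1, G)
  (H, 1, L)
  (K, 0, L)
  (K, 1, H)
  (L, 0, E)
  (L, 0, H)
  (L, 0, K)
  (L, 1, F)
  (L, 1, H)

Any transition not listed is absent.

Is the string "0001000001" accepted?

Start in {E}.
Read '0': E→{E, F}; now {E, F}.
Read '0': E→{E, F}, F→{L}; now {E, F, L}.
Read '0': E→{E, F}, F→{L}, L→{E, H, K}; now {E, F, H, K, L}.
Read '1': E→{K, L}, F→{L}, H→{F, G, L}, K→{H}, L→{F, H}; now {F, G, H, K, L}.
Read '0': F→{L}, G→{G}, H→∅, K→{L}, L→{E, H, K}; now {E, G, H, K, L}.
Read '0': E→{E, F}, G→{G}, H→∅, K→{L}, L→{E, H, K}; now {E, F, G, H, K, L}.
Read '0': E→{E, F}, F→{L}, G→{G}, H→∅, K→{L}, L→{E, H, K}; now {E, F, G, H, K, L}.
Read '0': E→{E, F}, F→{L}, G→{G}, H→∅, K→{L}, L→{E, H, K}; now {E, F, G, H, K, L}.
Read '0': E→{E, F}, F→{L}, G→{G}, H→∅, K→{L}, L→{E, H, K}; now {E, F, G, H, K, L}.
Read '1': E→{K, L}, F→{L}, G→{E, G, H, L}, H→{F, G, L}, K→{H}, L→{F, H}; now {E, F, G, H, K, L}.
The final set {E, F, G, H, K, L} contains the accepting state K.

Yes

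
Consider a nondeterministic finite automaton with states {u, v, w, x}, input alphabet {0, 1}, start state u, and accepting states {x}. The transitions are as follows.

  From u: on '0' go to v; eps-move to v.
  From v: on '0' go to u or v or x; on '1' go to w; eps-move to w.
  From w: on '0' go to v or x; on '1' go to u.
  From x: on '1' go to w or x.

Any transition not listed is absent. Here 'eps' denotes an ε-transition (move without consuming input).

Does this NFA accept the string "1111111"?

No

Start: ε-closure({u}) = {u, v, w}.
Read '1': u→∅, v→{w}, w→{u}; union {u, w}; ε-closure = {u, v, w}.
Read '1': u→∅, v→{w}, w→{u}; union {u, w}; ε-closure = {u, v, w}.
Read '1': u→∅, v→{w}, w→{u}; union {u, w}; ε-closure = {u, v, w}.
Read '1': u→∅, v→{w}, w→{u}; union {u, w}; ε-closure = {u, v, w}.
Read '1': u→∅, v→{w}, w→{u}; union {u, w}; ε-closure = {u, v, w}.
Read '1': u→∅, v→{w}, w→{u}; union {u, w}; ε-closure = {u, v, w}.
Read '1': u→∅, v→{w}, w→{u}; union {u, w}; ε-closure = {u, v, w}.
The final set {u, v, w} contains no accepting state.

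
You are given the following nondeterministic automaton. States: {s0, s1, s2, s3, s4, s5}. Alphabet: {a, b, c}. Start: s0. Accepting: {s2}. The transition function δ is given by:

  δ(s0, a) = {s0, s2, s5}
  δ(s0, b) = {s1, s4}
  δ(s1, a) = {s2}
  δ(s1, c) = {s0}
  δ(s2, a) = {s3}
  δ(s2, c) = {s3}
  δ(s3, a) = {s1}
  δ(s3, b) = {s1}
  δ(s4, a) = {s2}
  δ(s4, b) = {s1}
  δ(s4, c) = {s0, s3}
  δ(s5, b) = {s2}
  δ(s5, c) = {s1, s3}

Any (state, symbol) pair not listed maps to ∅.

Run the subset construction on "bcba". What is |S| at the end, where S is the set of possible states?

Start in {s0}.
Read 'b': {s0} → {s1, s4}.
Read 'c': {s1, s4} → {s0, s3}.
Read 'b': {s0, s3} → {s1, s4}.
Read 'a': {s1, s4} → {s2}.
That set has 1 state.

1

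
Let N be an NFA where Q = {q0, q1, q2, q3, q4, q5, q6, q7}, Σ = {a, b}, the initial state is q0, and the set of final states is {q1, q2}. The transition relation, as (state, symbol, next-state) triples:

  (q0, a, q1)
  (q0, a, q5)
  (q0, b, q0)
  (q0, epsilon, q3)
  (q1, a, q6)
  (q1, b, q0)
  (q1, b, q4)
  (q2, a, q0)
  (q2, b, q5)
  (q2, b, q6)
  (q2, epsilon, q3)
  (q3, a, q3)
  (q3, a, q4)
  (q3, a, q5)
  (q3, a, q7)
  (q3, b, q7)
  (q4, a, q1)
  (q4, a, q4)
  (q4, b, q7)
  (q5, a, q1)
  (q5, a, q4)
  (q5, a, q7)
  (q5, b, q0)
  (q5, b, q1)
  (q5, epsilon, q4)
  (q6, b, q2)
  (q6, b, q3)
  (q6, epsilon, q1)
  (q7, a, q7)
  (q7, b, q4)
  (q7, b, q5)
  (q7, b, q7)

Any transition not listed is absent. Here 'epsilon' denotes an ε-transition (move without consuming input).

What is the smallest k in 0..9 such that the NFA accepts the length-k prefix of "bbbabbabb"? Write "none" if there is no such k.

3

Start: ε-closure({q0}) = {q0, q3}.
Read 'b': q0→{q0}, q3→{q7}; union {q0, q7}; ε-closure = {q0, q3, q7}.
Read 'b': q0→{q0}, q3→{q7}, q7→{q4, q5, q7}; union {q0, q4, q5, q7}; ε-closure = {q0, q3, q4, q5, q7}.
Read 'b': q0→{q0}, q3→{q7}, q4→{q7}, q5→{q0, q1}, q7→{q4, q5, q7}; union {q0, q1, q4, q5, q7}; ε-closure = {q0, q1, q3, q4, q5, q7}.
None of the earlier sets intersect F, but {q0, q1, q3, q4, q5, q7} does.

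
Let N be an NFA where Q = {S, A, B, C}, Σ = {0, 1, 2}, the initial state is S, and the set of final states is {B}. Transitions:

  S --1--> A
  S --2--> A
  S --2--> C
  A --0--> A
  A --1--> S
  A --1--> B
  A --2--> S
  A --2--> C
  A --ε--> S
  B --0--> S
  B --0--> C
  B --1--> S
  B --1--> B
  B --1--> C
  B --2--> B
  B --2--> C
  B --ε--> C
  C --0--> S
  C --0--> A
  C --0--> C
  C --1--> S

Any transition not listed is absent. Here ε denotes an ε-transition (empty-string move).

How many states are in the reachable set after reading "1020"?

3

Start in {S}.
Read '1': S→{A}; union {A}; ε-closure = {S, A}.
Read '0': S→∅, A→{A}; union {A}; ε-closure = {S, A}.
Read '2': S→{A, C}, A→{S, C}; now {S, A, C}.
Read '0': S→∅, A→{A}, C→{S, A, C}; now {S, A, C}.
That set has 3 states.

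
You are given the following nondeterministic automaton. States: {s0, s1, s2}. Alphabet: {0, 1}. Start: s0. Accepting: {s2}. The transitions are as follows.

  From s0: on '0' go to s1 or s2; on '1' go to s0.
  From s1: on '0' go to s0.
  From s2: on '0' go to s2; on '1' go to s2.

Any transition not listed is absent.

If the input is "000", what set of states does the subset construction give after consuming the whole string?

{s1, s2}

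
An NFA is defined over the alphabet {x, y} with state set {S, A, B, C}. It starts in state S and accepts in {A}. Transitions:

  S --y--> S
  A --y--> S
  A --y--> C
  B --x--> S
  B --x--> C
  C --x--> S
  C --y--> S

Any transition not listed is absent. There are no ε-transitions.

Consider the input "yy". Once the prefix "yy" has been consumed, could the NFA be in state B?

No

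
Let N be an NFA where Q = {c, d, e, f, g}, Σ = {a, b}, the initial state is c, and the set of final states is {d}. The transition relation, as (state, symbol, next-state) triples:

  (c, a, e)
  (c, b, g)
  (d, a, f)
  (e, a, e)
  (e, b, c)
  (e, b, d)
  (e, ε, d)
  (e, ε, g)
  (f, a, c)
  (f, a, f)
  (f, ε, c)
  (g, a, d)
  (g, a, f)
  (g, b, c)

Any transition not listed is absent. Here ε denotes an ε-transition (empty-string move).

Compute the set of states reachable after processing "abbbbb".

{c}

Start in {c}.
Read 'a': c→{e}; union {e}; ε-closure = {d, e, g}.
Read 'b': d→∅, e→{c, d}, g→{c}; now {c, d}.
Read 'b': c→{g}, d→∅; now {g}.
Read 'b': g→{c}; now {c}.
Read 'b': c→{g}; now {g}.
Read 'b': g→{c}; now {c}.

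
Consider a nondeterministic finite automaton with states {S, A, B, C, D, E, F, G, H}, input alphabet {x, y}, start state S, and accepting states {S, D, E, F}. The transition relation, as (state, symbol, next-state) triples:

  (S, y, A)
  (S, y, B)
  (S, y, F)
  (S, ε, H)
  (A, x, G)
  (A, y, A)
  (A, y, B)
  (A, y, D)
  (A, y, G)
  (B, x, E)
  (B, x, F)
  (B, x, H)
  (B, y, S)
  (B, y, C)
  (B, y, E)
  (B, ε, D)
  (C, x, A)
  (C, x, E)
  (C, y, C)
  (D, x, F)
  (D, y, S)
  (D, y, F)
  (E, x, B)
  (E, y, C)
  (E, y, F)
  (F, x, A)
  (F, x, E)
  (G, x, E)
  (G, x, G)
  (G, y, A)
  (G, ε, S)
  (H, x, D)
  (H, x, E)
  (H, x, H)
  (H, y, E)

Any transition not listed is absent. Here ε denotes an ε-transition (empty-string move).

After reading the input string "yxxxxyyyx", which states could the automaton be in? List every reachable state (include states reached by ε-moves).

{S, A, B, D, E, F, G, H}

Start: ε-closure({S}) = {S, H}.
Read 'y': S→{A, B, F}, H→{E}; union {A, B, E, F}; ε-closure = {A, B, D, E, F}.
Read 'x': A→{G}, B→{E, F, H}, D→{F}, E→{B}, F→{A, E}; union {A, B, E, F, G, H}; ε-closure = {S, A, B, D, E, F, G, H}.
Read 'x': S→∅, A→{G}, B→{E, F, H}, D→{F}, E→{B}, F→{A, E}, G→{E, G}, H→{D, E, H}; union {A, B, D, E, F, G, H}; ε-closure = {S, A, B, D, E, F, G, H}.
Read 'x': S→∅, A→{G}, B→{E, F, H}, D→{F}, E→{B}, F→{A, E}, G→{E, G}, H→{D, E, H}; union {A, B, D, E, F, G, H}; ε-closure = {S, A, B, D, E, F, G, H}.
Read 'x': S→∅, A→{G}, B→{E, F, H}, D→{F}, E→{B}, F→{A, E}, G→{E, G}, H→{D, E, H}; union {A, B, D, E, F, G, H}; ε-closure = {S, A, B, D, E, F, G, H}.
Read 'y': S→{A, B, F}, A→{A, B, D, G}, B→{S, C, E}, D→{S, F}, E→{C, F}, F→∅, G→{A}, H→{E}; union {S, A, B, C, D, E, F, G}; ε-closure = {S, A, B, C, D, E, F, G, H}.
Read 'y': S→{A, B, F}, A→{A, B, D, G}, B→{S, C, E}, C→{C}, D→{S, F}, E→{C, F}, F→∅, G→{A}, H→{E}; union {S, A, B, C, D, E, F, G}; ε-closure = {S, A, B, C, D, E, F, G, H}.
Read 'y': S→{A, B, F}, A→{A, B, D, G}, B→{S, C, E}, C→{C}, D→{S, F}, E→{C, F}, F→∅, G→{A}, H→{E}; union {S, A, B, C, D, E, F, G}; ε-closure = {S, A, B, C, D, E, F, G, H}.
Read 'x': S→∅, A→{G}, B→{E, F, H}, C→{A, E}, D→{F}, E→{B}, F→{A, E}, G→{E, G}, H→{D, E, H}; union {A, B, D, E, F, G, H}; ε-closure = {S, A, B, D, E, F, G, H}.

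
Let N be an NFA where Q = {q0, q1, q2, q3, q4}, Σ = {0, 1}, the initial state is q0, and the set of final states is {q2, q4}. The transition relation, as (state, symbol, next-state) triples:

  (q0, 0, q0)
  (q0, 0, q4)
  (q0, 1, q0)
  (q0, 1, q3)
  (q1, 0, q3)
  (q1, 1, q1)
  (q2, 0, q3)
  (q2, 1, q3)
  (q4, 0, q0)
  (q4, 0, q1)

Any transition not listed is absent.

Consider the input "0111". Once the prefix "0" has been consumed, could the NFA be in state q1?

No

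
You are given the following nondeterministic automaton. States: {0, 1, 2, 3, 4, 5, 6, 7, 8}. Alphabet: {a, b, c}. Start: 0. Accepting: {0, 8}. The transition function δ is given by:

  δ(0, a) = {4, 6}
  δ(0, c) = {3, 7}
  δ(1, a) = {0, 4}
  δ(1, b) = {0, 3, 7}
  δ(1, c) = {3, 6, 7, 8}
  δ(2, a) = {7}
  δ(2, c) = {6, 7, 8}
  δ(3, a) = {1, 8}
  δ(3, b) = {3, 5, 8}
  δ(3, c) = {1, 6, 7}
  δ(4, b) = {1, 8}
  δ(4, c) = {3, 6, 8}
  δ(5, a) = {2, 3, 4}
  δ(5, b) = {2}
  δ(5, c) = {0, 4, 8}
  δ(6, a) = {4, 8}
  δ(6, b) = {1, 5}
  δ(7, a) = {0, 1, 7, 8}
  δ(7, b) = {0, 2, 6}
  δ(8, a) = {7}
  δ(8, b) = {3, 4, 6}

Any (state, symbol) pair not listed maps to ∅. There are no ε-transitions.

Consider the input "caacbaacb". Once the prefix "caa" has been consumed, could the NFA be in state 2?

Start in {0}.
Read 'c': {0} → {3, 7}.
Read 'a': {3, 7} → {0, 1, 7, 8}.
Read 'a': {0, 1, 7, 8} → {0, 1, 4, 6, 7, 8}.
State 2 is not in {0, 1, 4, 6, 7, 8}.

No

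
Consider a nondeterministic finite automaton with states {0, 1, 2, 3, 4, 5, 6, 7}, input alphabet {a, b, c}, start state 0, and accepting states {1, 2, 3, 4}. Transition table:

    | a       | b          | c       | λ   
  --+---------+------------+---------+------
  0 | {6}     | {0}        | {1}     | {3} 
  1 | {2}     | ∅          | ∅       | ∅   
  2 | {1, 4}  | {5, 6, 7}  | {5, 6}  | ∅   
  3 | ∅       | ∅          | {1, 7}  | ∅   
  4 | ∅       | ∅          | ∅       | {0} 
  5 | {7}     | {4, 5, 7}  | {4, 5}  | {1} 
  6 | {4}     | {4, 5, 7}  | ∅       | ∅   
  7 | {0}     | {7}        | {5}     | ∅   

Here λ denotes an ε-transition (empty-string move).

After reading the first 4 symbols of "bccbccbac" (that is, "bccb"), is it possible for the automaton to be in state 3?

Yes

Start: ε-closure({0}) = {0, 3}.
Read 'b': 0→{0}, 3→∅; union {0}; ε-closure = {0, 3}.
Read 'c': 0→{1}, 3→{1, 7}; now {1, 7}.
Read 'c': 1→∅, 7→{5}; union {5}; ε-closure = {1, 5}.
Read 'b': 1→∅, 5→{4, 5, 7}; union {4, 5, 7}; ε-closure = {0, 1, 3, 4, 5, 7}.
State 3 is in {0, 1, 3, 4, 5, 7}.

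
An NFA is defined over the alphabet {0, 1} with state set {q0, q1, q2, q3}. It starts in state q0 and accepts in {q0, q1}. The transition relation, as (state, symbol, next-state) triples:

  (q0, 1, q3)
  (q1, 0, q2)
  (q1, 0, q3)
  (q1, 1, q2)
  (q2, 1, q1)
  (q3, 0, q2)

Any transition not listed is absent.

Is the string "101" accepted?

Start in {q0}.
Read '1': q0→{q3}; now {q3}.
Read '0': q3→{q2}; now {q2}.
Read '1': q2→{q1}; now {q1}.
The final set {q1} contains the accepting state q1.

Yes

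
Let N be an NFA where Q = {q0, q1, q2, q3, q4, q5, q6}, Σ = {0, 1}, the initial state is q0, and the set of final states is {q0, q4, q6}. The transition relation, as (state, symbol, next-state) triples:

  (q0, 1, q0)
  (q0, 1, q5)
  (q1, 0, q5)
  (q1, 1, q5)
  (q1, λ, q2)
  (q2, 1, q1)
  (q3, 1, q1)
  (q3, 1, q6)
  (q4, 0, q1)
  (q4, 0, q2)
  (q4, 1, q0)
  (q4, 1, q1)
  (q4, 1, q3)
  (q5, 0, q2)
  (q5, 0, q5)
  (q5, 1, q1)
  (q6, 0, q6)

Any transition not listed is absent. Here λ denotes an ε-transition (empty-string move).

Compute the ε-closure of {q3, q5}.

Begin with {q3, q5}.
No ε-moves leave this set, so the closure equals the set itself.

{q3, q5}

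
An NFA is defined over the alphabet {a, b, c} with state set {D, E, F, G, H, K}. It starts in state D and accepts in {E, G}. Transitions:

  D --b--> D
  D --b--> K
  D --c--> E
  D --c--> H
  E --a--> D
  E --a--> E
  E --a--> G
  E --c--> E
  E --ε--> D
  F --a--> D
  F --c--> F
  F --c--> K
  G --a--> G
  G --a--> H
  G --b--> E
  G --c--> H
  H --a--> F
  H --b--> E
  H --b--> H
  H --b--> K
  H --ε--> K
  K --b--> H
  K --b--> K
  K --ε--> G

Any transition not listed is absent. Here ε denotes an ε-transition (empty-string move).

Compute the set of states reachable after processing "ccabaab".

Start in {D}.
Read 'c': D→{E, H}; union {E, H}; ε-closure = {D, E, G, H, K}.
Read 'c': D→{E, H}, E→{E}, G→{H}, H→∅, K→∅; union {E, H}; ε-closure = {D, E, G, H, K}.
Read 'a': D→∅, E→{D, E, G}, G→{G, H}, H→{F}, K→∅; union {D, E, F, G, H}; ε-closure = {D, E, F, G, H, K}.
Read 'b': D→{D, K}, E→∅, F→∅, G→{E}, H→{E, H, K}, K→{H, K}; union {D, E, H, K}; ε-closure = {D, E, G, H, K}.
Read 'a': D→∅, E→{D, E, G}, G→{G, H}, H→{F}, K→∅; union {D, E, F, G, H}; ε-closure = {D, E, F, G, H, K}.
Read 'a': D→∅, E→{D, E, G}, F→{D}, G→{G, H}, H→{F}, K→∅; union {D, E, F, G, H}; ε-closure = {D, E, F, G, H, K}.
Read 'b': D→{D, K}, E→∅, F→∅, G→{E}, H→{E, H, K}, K→{H, K}; union {D, E, H, K}; ε-closure = {D, E, G, H, K}.

{D, E, G, H, K}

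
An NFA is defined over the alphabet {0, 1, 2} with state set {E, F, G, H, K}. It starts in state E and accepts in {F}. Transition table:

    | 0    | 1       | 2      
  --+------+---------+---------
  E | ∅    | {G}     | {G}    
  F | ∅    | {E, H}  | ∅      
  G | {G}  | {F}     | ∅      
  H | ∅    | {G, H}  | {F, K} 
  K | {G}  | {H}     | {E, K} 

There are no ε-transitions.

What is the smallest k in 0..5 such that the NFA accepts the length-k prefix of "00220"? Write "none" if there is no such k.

none

Start in {E}.
Read '0': E→∅; now ∅.
The set is empty and remains empty for the remaining 4 symbols.
No reachable set along the way intersects F.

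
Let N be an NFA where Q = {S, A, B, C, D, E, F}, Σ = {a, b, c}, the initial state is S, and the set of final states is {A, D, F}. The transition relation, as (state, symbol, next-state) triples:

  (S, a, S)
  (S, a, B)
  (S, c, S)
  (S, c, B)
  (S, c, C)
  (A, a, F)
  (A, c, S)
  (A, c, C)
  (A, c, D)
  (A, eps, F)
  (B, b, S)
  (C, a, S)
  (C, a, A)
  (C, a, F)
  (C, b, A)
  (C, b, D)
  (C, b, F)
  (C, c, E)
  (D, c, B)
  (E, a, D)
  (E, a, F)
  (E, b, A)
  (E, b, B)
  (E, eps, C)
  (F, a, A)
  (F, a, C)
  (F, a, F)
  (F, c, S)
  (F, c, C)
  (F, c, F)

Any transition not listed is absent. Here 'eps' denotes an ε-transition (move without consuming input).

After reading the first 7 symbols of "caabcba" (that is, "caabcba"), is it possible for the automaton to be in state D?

Start in {S}.
Read 'c': {S} → {S, B, C}.
Read 'a': {S, B, C} → {S, A, B, F}.
Read 'a': {S, A, B, F} → {S, A, B, C, F}.
Read 'b': {S, A, B, C, F} → {S, A, D, F}.
Read 'c': {S, A, D, F} → {S, B, C, D, F}.
Read 'b': {S, B, C, D, F} → {S, A, D, F}.
Read 'a': {S, A, D, F} → {S, A, B, C, F}.
State D is not in {S, A, B, C, F}.

No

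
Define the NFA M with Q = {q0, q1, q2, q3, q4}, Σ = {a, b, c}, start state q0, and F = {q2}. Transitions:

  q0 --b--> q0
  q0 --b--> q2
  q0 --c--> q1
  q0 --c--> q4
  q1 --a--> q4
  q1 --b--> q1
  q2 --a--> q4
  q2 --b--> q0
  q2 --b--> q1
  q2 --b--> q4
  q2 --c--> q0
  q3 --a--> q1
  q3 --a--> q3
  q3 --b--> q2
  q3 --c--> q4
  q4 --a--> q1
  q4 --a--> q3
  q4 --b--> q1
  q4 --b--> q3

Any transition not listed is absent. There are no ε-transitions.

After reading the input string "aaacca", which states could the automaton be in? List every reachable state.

Start in {q0}.
Read 'a': q0→∅; now ∅.
The set is empty and remains empty for the remaining 5 symbols.

∅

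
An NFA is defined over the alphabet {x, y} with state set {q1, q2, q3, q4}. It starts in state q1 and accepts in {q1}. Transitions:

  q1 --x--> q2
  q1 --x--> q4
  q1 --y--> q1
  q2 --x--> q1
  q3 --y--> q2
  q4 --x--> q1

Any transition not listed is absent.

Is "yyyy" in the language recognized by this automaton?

Yes

Start in {q1}.
Read 'y': {q1} → {q1}.
Read 'y': {q1} → {q1}.
Read 'y': {q1} → {q1}.
Read 'y': {q1} → {q1}.
The final set {q1} contains the accepting state q1.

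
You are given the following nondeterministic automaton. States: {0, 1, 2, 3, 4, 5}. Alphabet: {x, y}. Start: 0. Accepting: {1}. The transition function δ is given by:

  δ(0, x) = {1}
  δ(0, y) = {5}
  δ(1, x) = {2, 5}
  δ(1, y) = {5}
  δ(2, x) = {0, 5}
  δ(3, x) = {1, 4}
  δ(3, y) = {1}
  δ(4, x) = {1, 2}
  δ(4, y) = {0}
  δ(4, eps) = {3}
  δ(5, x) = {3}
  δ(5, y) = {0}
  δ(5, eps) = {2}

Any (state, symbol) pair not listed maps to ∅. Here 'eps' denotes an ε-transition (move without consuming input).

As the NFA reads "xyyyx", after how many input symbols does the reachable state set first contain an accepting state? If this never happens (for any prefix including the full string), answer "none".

1

Start in {0}.
Read 'x': 0→{1}; now {1}.
None of the earlier sets intersect F, but {1} does.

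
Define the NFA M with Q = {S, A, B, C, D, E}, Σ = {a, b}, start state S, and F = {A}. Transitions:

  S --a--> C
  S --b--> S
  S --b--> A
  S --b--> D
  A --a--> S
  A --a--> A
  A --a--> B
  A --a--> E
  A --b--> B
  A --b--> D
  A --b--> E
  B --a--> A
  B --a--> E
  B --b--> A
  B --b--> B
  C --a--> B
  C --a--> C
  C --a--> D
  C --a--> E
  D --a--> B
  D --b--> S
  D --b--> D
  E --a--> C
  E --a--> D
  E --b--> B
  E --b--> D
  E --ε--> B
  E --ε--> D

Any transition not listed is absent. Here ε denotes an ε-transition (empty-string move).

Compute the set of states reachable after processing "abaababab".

∅

Start in {S}.
Read 'a': S→{C}; now {C}.
Read 'b': C→∅; now ∅.
The set is empty and remains empty for the remaining 7 symbols.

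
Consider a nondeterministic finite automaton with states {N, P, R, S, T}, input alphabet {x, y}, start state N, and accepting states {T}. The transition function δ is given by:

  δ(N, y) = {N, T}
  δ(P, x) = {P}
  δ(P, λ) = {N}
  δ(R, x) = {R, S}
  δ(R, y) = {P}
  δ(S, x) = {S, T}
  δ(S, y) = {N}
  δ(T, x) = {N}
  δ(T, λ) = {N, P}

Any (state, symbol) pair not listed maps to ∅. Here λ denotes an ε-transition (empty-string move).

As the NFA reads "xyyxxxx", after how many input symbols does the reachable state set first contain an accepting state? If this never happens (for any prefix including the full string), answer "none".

Start in {N}.
Read 'x': {N} → ∅.
The set is empty and remains empty for the remaining 6 symbols.
No reachable set along the way intersects F.

none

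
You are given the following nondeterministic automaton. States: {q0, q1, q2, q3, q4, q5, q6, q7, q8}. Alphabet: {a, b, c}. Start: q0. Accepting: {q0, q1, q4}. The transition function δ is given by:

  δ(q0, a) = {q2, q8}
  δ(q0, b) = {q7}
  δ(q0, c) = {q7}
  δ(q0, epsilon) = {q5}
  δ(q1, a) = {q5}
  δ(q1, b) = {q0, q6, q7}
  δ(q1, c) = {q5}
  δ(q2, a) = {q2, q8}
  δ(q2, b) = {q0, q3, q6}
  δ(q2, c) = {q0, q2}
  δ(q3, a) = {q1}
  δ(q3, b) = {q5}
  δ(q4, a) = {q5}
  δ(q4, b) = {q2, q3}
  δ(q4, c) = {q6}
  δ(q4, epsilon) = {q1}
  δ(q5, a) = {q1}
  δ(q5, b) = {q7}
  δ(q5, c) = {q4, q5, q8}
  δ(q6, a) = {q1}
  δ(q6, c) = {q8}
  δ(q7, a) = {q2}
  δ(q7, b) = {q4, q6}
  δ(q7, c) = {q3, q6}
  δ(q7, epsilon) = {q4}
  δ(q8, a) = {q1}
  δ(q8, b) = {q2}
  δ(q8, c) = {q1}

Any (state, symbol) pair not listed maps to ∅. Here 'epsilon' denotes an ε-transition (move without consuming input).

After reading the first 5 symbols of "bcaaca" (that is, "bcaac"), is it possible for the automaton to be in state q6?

Start: ε-closure({q0}) = {q0, q5}.
Read 'b': q0→{q7}, q5→{q7}; union {q7}; ε-closure = {q1, q4, q7}.
Read 'c': q1→{q5}, q4→{q6}, q7→{q3, q6}; now {q3, q5, q6}.
Read 'a': q3→{q1}, q5→{q1}, q6→{q1}; now {q1}.
Read 'a': q1→{q5}; now {q5}.
Read 'c': q5→{q4, q5, q8}; union {q4, q5, q8}; ε-closure = {q1, q4, q5, q8}.
State q6 is not in {q1, q4, q5, q8}.

No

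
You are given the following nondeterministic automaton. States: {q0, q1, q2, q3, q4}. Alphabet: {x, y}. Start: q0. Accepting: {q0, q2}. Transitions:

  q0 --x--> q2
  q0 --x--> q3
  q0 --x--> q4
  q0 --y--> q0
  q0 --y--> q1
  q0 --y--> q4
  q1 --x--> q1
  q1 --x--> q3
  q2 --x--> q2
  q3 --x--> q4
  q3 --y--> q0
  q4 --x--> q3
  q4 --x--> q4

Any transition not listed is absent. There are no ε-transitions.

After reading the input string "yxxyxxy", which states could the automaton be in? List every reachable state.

{q0}

Start in {q0}.
Read 'y': q0→{q0, q1, q4}; now {q0, q1, q4}.
Read 'x': q0→{q2, q3, q4}, q1→{q1, q3}, q4→{q3, q4}; now {q1, q2, q3, q4}.
Read 'x': q1→{q1, q3}, q2→{q2}, q3→{q4}, q4→{q3, q4}; now {q1, q2, q3, q4}.
Read 'y': q1→∅, q2→∅, q3→{q0}, q4→∅; now {q0}.
Read 'x': q0→{q2, q3, q4}; now {q2, q3, q4}.
Read 'x': q2→{q2}, q3→{q4}, q4→{q3, q4}; now {q2, q3, q4}.
Read 'y': q2→∅, q3→{q0}, q4→∅; now {q0}.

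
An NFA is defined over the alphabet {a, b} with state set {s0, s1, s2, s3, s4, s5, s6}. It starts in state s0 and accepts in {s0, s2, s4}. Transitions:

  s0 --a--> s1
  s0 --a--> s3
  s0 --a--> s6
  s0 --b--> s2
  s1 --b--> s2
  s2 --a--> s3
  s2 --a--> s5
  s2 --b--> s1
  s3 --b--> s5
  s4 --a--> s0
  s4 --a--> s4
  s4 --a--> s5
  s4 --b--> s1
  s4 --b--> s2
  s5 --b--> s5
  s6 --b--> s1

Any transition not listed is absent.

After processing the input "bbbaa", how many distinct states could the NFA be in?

0

Start in {s0}.
Read 'b': s0→{s2}; now {s2}.
Read 'b': s2→{s1}; now {s1}.
Read 'b': s1→{s2}; now {s2}.
Read 'a': s2→{s3, s5}; now {s3, s5}.
Read 'a': s3→∅, s5→∅; now ∅.
That set has 0 states.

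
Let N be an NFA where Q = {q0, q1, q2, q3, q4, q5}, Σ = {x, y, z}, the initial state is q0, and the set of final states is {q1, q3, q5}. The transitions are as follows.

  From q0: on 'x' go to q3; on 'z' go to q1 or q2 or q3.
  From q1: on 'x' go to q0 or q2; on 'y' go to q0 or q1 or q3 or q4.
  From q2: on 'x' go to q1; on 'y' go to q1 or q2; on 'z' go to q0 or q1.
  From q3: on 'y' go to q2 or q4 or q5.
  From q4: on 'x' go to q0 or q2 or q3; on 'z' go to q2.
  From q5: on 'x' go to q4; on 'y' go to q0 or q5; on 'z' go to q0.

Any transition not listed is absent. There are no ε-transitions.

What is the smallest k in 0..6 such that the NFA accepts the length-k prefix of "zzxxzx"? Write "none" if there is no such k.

Start in {q0}.
Read 'z': q0→{q1, q2, q3}; now {q1, q2, q3}.
None of the earlier sets intersect F, but {q1, q2, q3} does.

1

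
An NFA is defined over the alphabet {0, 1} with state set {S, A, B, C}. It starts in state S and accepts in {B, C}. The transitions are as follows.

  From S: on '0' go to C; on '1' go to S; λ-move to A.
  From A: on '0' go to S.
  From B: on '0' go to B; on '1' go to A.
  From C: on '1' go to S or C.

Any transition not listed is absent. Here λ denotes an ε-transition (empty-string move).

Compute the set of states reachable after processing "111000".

{S, A, C}

Start: ε-closure({S}) = {S, A}.
Read '1': S→{S}, A→∅; union {S}; ε-closure = {S, A}.
Read '1': S→{S}, A→∅; union {S}; ε-closure = {S, A}.
Read '1': S→{S}, A→∅; union {S}; ε-closure = {S, A}.
Read '0': S→{C}, A→{S}; union {S, C}; ε-closure = {S, A, C}.
Read '0': S→{C}, A→{S}, C→∅; union {S, C}; ε-closure = {S, A, C}.
Read '0': S→{C}, A→{S}, C→∅; union {S, C}; ε-closure = {S, A, C}.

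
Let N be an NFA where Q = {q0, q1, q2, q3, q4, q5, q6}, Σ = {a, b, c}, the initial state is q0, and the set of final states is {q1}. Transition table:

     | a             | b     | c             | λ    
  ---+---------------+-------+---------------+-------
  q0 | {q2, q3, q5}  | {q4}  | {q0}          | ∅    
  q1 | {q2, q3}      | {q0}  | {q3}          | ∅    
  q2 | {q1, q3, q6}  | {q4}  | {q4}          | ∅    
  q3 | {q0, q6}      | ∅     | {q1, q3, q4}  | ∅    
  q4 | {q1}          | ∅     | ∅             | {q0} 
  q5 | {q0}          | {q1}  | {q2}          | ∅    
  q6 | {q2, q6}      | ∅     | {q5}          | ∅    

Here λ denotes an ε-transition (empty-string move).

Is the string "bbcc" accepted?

No

Start in {q0}.
Read 'b': {q0} → {q0, q4}.
Read 'b': {q0, q4} → {q0, q4}.
Read 'c': {q0, q4} → {q0}.
Read 'c': {q0} → {q0}.
The final set {q0} contains no accepting state.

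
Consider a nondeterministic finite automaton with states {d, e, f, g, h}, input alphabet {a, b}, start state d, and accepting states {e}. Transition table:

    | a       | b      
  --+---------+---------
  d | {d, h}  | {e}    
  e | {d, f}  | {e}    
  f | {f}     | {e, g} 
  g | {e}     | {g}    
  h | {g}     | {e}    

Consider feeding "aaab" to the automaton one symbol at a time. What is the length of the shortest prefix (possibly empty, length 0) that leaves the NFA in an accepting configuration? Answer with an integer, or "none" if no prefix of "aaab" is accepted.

3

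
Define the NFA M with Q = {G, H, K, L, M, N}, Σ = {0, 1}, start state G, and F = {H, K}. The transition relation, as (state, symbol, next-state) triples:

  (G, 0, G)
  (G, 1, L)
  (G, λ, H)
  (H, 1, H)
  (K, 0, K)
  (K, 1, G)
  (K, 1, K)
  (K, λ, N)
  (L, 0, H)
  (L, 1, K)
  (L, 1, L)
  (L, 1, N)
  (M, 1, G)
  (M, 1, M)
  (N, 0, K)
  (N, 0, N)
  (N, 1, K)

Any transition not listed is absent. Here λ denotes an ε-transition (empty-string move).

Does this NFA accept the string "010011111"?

Start: ε-closure({G}) = {G, H}.
Read '0': {G, H} → {G, H}.
Read '1': {G, H} → {H, L}.
Read '0': {H, L} → {H}.
Read '0': {H} → ∅.
The set is empty and remains empty for the remaining 5 symbols.
The final set ∅ contains no accepting state.

No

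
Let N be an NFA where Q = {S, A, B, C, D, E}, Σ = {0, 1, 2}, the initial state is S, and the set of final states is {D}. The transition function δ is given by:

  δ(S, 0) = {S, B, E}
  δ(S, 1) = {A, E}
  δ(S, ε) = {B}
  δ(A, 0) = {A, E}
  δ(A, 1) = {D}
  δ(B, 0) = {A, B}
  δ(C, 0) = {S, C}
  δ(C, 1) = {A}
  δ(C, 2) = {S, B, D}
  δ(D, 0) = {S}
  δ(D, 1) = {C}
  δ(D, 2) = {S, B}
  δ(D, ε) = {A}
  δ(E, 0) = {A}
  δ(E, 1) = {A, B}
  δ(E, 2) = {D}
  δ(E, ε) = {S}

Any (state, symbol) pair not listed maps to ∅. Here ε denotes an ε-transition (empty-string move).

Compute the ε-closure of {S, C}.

{S, B, C}

Begin with {S, C}.
ε-move S → B; add B.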